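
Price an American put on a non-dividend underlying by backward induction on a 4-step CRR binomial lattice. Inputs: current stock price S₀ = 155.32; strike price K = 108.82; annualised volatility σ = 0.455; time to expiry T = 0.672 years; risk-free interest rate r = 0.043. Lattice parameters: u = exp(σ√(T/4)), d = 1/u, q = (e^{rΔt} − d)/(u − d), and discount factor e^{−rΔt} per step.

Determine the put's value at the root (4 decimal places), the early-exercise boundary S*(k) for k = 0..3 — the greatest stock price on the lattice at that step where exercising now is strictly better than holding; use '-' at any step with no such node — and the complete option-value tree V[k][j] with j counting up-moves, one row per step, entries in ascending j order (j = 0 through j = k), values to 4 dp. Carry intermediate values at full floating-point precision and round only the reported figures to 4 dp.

params: Δt=0.16800 u=1.20502 d=0.82986 q=0.47284 e^(-rΔt)=0.99280
t_4 payoffs: 35.1563 1.8553 0.0000 0.0000 0.0000
t_3: node(3,0) S=88.7660 payoff=20.0540 vs cont=19.2707 → 20.0540 [stop]  node(3,1) S=128.8943 payoff=0.0000 vs cont=0.9710 → 0.9710 [wait]  node(3,2) S=187.1634 payoff=0.0000 vs cont=0.0000 → 0.0000 [wait]  node(3,3) S=271.7740 payoff=0.0000 vs cont=0.0000 → 0.0000 [wait]  ⇒ S*(3)=88.7660
t_2: node(2,0) S=106.9647 payoff=1.8553 vs cont=10.9515 → 10.9515 [wait]  node(2,1) S=155.3200 payoff=0.0000 vs cont=0.5082 → 0.5082 [wait]  node(2,2) S=225.5353 payoff=0.0000 vs cont=0.0000 → 0.0000 [wait]  ⇒ S*(2)=-
t_1: node(1,0) S=128.8943 payoff=0.0000 vs cont=5.9702 → 5.9702 [wait]  node(1,1) S=187.1634 payoff=0.0000 vs cont=0.2660 → 0.2660 [wait]  ⇒ S*(1)=-
t_0: node(0,0) S=155.3200 payoff=0.0000 vs cont=3.2495 → 3.2495 [wait]  ⇒ S*(0)=-

price = 3.2495
boundary = - - - 88.7660
tree:
3.2495
5.9702 0.2660
10.9515 0.5082 0.0000
20.0540 0.9710 0.0000 0.0000
35.1563 1.8553 0.0000 0.0000 0.0000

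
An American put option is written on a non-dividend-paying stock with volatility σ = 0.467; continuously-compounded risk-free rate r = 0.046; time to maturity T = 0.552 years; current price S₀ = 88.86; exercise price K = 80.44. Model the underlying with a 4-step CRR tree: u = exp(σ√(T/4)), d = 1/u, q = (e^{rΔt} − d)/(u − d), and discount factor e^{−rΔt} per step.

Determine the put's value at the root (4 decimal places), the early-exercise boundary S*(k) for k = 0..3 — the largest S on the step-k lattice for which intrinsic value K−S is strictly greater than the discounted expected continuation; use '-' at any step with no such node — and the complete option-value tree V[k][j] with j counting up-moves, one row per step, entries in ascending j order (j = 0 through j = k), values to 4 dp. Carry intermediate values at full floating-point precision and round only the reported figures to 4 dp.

price = 7.4678
boundary = - - - 52.8054
tree:
7.4678
12.0502 2.5032
18.7576 4.7983 0.0000
27.6346 9.1978 0.0000 0.0000
36.0448 17.6311 0.0000 0.0000 0.0000

Δt=0.13800, u=1.18944, d=0.84073, q=0.47500, disc=e^(-rΔt)=0.99367
k=4 terminal: V=max(K-S,0) → 36.0448 17.6311 0.0000 0.0000 0.0000
k=3: j=0 S=52.8054 intr=27.6346 cont=27.1256 V=27.6346[EX]; j=1 S=74.7074 intr=5.7326 cont=9.1978 V=9.1978[hold]; j=2 S=105.6937 intr=0.0000 cont=0.0000 V=0.0000[hold]; j=3 S=149.5320 intr=0.0000 cont=0.0000 V=0.0000[hold]  S*(3)=52.8054
k=2: j=0 S=62.8089 intr=17.6311 cont=18.7576 V=18.7576[hold]; j=1 S=88.8600 intr=0.0000 cont=4.7983 V=4.7983[hold]; j=2 S=125.7163 intr=0.0000 cont=0.0000 V=0.0000[hold]  S*(2)=-
k=1: j=0 S=74.7074 intr=5.7326 cont=12.0502 V=12.0502[hold]; j=1 S=105.6937 intr=0.0000 cont=2.5032 V=2.5032[hold]  S*(1)=-
k=0: j=0 S=88.8600 intr=0.0000 cont=7.4678 V=7.4678[hold]  S*(0)=-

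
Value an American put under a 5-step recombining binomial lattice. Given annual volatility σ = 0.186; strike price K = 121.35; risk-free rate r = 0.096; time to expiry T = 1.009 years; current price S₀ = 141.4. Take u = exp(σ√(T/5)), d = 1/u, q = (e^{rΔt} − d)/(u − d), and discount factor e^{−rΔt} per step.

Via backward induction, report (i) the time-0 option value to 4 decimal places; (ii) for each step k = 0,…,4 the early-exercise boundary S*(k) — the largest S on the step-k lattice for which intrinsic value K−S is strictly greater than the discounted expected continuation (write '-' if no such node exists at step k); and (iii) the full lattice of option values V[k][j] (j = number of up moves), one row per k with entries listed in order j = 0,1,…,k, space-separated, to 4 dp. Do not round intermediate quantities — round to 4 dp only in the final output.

Δt=0.20180, u=1.08715, d=0.91984, q=0.59605, disc=e^(-rΔt)=0.98081
k=5 terminal: V=max(K-S,0) → 28.2367 11.3008 0.0000 0.0000 0.0000 0.0000
k=4: j=0 S=101.2276 intr=20.1224 cont=17.7941 V=20.1224[EX]; j=1 S=119.6394 intr=1.7106 cont=4.4774 V=4.4774[hold]; j=2 S=141.4000 intr=0.0000 cont=0.0000 V=0.0000[hold]; j=3 S=167.1185 intr=0.0000 cont=0.0000 V=0.0000[hold]; j=4 S=197.5148 intr=0.0000 cont=0.0000 V=0.0000[hold]  S*(4)=101.2276
k=3: j=0 S=110.0492 intr=11.3008 cont=10.5901 V=11.3008[EX]; j=1 S=130.0654 intr=0.0000 cont=1.7740 V=1.7740[hold]; j=2 S=153.7223 intr=0.0000 cont=0.0000 V=0.0000[hold]; j=3 S=181.6821 intr=0.0000 cont=0.0000 V=0.0000[hold]  S*(3)=110.0492
k=2: j=0 S=119.6394 intr=1.7106 cont=5.5145 V=5.5145[hold]; j=1 S=141.4000 intr=0.0000 cont=0.7029 V=0.7029[hold]; j=2 S=167.1185 intr=0.0000 cont=0.0000 V=0.0000[hold]  S*(2)=-
k=1: j=0 S=130.0654 intr=0.0000 cont=2.5958 V=2.5958[hold]; j=1 S=153.7223 intr=0.0000 cont=0.2785 V=0.2785[hold]  S*(1)=-
k=0: j=0 S=141.4000 intr=0.0000 cont=1.1913 V=1.1913[hold]  S*(0)=-

price = 1.1913
boundary = - - - 110.0492 101.2276
tree:
1.1913
2.5958 0.2785
5.5145 0.7029 0.0000
11.3008 1.7740 0.0000 0.0000
20.1224 4.4774 0.0000 0.0000 0.0000
28.2367 11.3008 0.0000 0.0000 0.0000 0.0000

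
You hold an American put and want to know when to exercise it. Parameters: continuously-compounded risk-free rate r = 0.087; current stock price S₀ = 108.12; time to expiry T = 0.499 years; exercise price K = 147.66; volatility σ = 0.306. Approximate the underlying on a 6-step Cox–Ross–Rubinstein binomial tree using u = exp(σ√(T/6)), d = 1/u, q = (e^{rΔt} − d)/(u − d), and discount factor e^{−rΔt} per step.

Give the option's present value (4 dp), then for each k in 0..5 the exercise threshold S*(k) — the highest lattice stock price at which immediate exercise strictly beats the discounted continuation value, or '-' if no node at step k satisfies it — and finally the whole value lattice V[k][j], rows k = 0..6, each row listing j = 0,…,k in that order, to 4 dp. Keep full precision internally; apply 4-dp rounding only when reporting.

price = 39.5400
boundary = 108.1200 118.0948 108.1200 118.0948 108.1200 118.0948
tree:
39.5400
48.6723 29.5652
57.0333 39.5400 19.8511
64.6880 48.6723 29.5652 11.1277
71.6962 57.0333 39.5400 18.7108 4.2567
78.1125 64.6880 48.6723 29.5652 8.9148 0.0000
83.9868 71.6962 57.0333 39.5400 18.6701 0.0000 0.0000

Δt=0.08317, u=1.09226, d=0.91554, q=0.51904, disc=e^(-rΔt)=0.99279
k=6 terminal: V=max(K-S,0) → 83.9868 71.6962 57.0333 39.5400 18.6701 0.0000 0.0000
k=5: j=0 S=69.5475 intr=78.1125 cont=77.0479 V=78.1125[EX]; j=1 S=82.9720 intr=64.6880 cont=63.6235 V=64.6880[EX]; j=2 S=98.9877 intr=48.6723 cont=47.6078 V=48.6723[EX]; j=3 S=118.0948 intr=29.5652 cont=28.5006 V=29.5652[EX]; j=4 S=140.8901 intr=6.7699 cont=8.9148 V=8.9148[hold]; j=5 S=168.0855 intr=0.0000 cont=0.0000 V=0.0000[hold]  S*(5)=118.0948
k=4: j=0 S=75.9638 intr=71.6962 cont=70.6317 V=71.6962[EX]; j=1 S=90.6267 intr=57.0333 cont=55.9687 V=57.0333[EX]; j=2 S=108.1200 intr=39.5400 cont=38.4755 V=39.5400[EX]; j=3 S=128.9899 intr=18.6701 cont=18.7108 V=18.7108[hold]; j=4 S=153.8882 intr=0.0000 cont=4.2567 V=4.2567[hold]  S*(4)=108.1200
k=3: j=0 S=82.9720 intr=64.6880 cont=63.6235 V=64.6880[EX]; j=1 S=98.9877 intr=48.6723 cont=47.6078 V=48.6723[EX]; j=2 S=118.0948 intr=29.5652 cont=28.5216 V=29.5652[EX]; j=3 S=140.8901 intr=6.7699 cont=11.1277 V=11.1277[hold]  S*(3)=118.0948
k=2: j=0 S=90.6267 intr=57.0333 cont=55.9687 V=57.0333[EX]; j=1 S=108.1200 intr=39.5400 cont=38.4755 V=39.5400[EX]; j=2 S=128.9899 intr=18.6701 cont=19.8511 V=19.8511[hold]  S*(2)=108.1200
k=1: j=0 S=98.9877 intr=48.6723 cont=47.6078 V=48.6723[EX]; j=1 S=118.0948 intr=29.5652 cont=29.1092 V=29.5652[EX]  S*(1)=118.0948
k=0: j=0 S=108.1200 intr=39.5400 cont=38.4755 V=39.5400[EX]  S*(0)=108.1200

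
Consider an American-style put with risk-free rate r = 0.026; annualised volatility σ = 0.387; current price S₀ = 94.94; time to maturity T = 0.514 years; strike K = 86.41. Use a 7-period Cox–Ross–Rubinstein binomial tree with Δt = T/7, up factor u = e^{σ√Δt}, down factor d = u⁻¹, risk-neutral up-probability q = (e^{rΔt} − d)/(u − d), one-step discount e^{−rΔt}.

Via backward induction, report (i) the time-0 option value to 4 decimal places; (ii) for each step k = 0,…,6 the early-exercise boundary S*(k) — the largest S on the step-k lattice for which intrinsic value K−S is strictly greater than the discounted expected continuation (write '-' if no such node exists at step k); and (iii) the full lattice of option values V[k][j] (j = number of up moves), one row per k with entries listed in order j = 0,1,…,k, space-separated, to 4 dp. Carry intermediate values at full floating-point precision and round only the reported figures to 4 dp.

price = 5.7427
boundary = - - - - 62.4129 69.3136 76.9772
tree:
5.7427
8.6470 2.6554
12.6431 4.4021 0.7954
17.8222 7.1472 1.4801 0.0654
23.9971 11.2807 2.7494 0.1267 0.0000
30.2107 17.0964 5.0977 0.2456 0.0000 0.0000
35.8057 23.9971 9.4328 0.4758 0.0000 0.0000 0.0000
40.8437 30.2107 17.0964 0.9219 0.0000 0.0000 0.0000 0.0000

params: Δt=0.07343 u=1.11056 d=0.90044 q=0.48290 e^(-rΔt)=0.99809
t_7 payoffs: 40.8437 30.2107 17.0964 0.9219 0.0000 0.0000 0.0000 0.0000
t_6: node(6,0) S=50.6043 payoff=35.8057 vs cont=35.6409 → 35.8057 [stop]  node(6,1) S=62.4129 payoff=23.9971 vs cont=23.8322 → 23.9971 [stop]  node(6,2) S=76.9772 payoff=9.4328 vs cont=9.2680 → 9.4328 [stop]  node(6,3) S=94.9400 payoff=0.0000 vs cont=0.4758 → 0.4758 [wait]  node(6,4) S=117.0945 payoff=0.0000 vs cont=0.0000 → 0.0000 [wait]  node(6,5) S=144.4188 payoff=0.0000 vs cont=0.0000 → 0.0000 [wait]  node(6,6) S=178.1194 payoff=0.0000 vs cont=0.0000 → 0.0000 [wait]  ⇒ S*(6)=76.9772
t_5: node(5,0) S=56.1993 payoff=30.2107 vs cont=30.0459 → 30.2107 [stop]  node(5,1) S=69.3136 payoff=17.0964 vs cont=16.9316 → 17.0964 [stop]  node(5,2) S=85.4881 payoff=0.9219 vs cont=5.0977 → 5.0977 [wait]  node(5,3) S=105.4370 payoff=0.0000 vs cont=0.2456 → 0.2456 [wait]  node(5,4) S=130.0410 payoff=0.0000 vs cont=0.0000 → 0.0000 [wait]  node(5,5) S=160.3864 payoff=0.0000 vs cont=0.0000 → 0.0000 [wait]  ⇒ S*(5)=69.3136
t_4: node(4,0) S=62.4129 payoff=23.9971 vs cont=23.8322 → 23.9971 [stop]  node(4,1) S=76.9772 payoff=9.4328 vs cont=11.2807 → 11.2807 [wait]  node(4,2) S=94.9400 payoff=0.0000 vs cont=2.7494 → 2.7494 [wait]  node(4,3) S=117.0945 payoff=0.0000 vs cont=0.1267 → 0.1267 [wait]  node(4,4) S=144.4188 payoff=0.0000 vs cont=0.0000 → 0.0000 [wait]  ⇒ S*(4)=62.4129
t_3: node(3,0) S=69.3136 payoff=17.0964 vs cont=17.8222 → 17.8222 [wait]  node(3,1) S=85.4881 payoff=0.9219 vs cont=7.1472 → 7.1472 [wait]  node(3,2) S=105.4370 payoff=0.0000 vs cont=1.4801 → 1.4801 [wait]  node(3,3) S=130.0410 payoff=0.0000 vs cont=0.0654 → 0.0654 [wait]  ⇒ S*(3)=-
t_2: node(2,0) S=76.9772 payoff=9.4328 vs cont=12.6431 → 12.6431 [wait]  node(2,1) S=94.9400 payoff=0.0000 vs cont=4.4021 → 4.4021 [wait]  node(2,2) S=117.0945 payoff=0.0000 vs cont=0.7954 → 0.7954 [wait]  ⇒ S*(2)=-
t_1: node(1,0) S=85.4881 payoff=0.9219 vs cont=8.6470 → 8.6470 [wait]  node(1,1) S=105.4370 payoff=0.0000 vs cont=2.6554 → 2.6554 [wait]  ⇒ S*(1)=-
t_0: node(0,0) S=94.9400 payoff=0.0000 vs cont=5.7427 → 5.7427 [wait]  ⇒ S*(0)=-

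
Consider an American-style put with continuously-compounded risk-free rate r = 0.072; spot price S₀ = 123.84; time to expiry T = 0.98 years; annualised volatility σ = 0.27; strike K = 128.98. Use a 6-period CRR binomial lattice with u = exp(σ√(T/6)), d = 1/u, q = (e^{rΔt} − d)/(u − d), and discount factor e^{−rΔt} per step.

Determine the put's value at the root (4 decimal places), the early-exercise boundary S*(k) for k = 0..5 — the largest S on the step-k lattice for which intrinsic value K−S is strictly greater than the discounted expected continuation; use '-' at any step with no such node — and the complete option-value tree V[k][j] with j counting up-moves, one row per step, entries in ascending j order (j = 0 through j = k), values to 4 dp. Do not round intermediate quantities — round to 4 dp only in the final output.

Δt=0.16333, u=1.11530, d=0.89662, q=0.52684, disc=e^(-rΔt)=0.98831
k=6 terminal: V=max(K-S,0) → 64.6340 48.9410 29.4208 5.1400 0.0000 0.0000 0.0000
k=5: j=0 S=71.7648 intr=57.2152 cont=55.7073 V=57.2152[EX]; j=1 S=89.2671 intr=39.7129 cont=38.2050 V=39.7129[EX]; j=2 S=111.0379 intr=17.9421 cont=16.4342 V=17.9421[EX]; j=3 S=138.1182 intr=0.0000 cont=2.4036 V=2.4036[hold]; j=4 S=171.8029 intr=0.0000 cont=0.0000 V=0.0000[hold]; j=5 S=213.7028 intr=0.0000 cont=0.0000 V=0.0000[hold]  S*(5)=111.0379
k=4: j=0 S=80.0390 intr=48.9410 cont=47.4331 V=48.9410[EX]; j=1 S=99.5592 intr=29.4208 cont=27.9129 V=29.4208[EX]; j=2 S=123.8400 intr=5.1400 cont=9.6417 V=9.6417[hold]; j=3 S=154.0425 intr=0.0000 cont=1.1240 V=1.1240[hold]; j=4 S=191.6110 intr=0.0000 cont=0.0000 V=0.0000[hold]  S*(4)=99.5592
k=3: j=0 S=89.2671 intr=39.7129 cont=38.2050 V=39.7129[EX]; j=1 S=111.0379 intr=17.9421 cont=18.7782 V=18.7782[hold]; j=2 S=138.1182 intr=0.0000 cont=5.0939 V=5.0939[hold]; j=3 S=171.8029 intr=0.0000 cont=0.5256 V=0.5256[hold]  S*(3)=89.2671
k=2: j=0 S=99.5592 intr=29.4208 cont=28.3482 V=29.4208[EX]; j=1 S=123.8400 intr=5.1400 cont=11.4335 V=11.4335[hold]; j=2 S=154.0425 intr=0.0000 cont=2.6557 V=2.6557[hold]  S*(2)=99.5592
k=1: j=0 S=111.0379 intr=17.9421 cont=19.7111 V=19.7111[hold]; j=1 S=138.1182 intr=0.0000 cont=6.7294 V=6.7294[hold]  S*(1)=-
k=0: j=0 S=123.8400 intr=5.1400 cont=12.7213 V=12.7213[hold]  S*(0)=-

price = 12.7213
boundary = - - 99.5592 89.2671 99.5592 111.0379
tree:
12.7213
19.7111 6.7294
29.4208 11.4335 2.6557
39.7129 18.7782 5.0939 0.5256
48.9410 29.4208 9.6417 1.1240 0.0000
57.2152 39.7129 17.9421 2.4036 0.0000 0.0000
64.6340 48.9410 29.4208 5.1400 0.0000 0.0000 0.0000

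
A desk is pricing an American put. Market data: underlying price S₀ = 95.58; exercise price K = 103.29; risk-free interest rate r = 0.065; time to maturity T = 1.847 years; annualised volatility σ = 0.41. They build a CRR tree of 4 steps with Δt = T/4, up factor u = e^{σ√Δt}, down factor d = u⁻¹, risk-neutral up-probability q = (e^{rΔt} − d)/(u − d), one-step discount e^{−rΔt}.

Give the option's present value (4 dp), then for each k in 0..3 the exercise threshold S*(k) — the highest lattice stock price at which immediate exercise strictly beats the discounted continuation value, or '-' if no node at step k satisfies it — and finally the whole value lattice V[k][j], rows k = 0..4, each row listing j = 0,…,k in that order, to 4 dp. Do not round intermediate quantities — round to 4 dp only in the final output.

price = 20.6946
boundary = - - 54.7488 72.3387
tree:
20.6946
32.4035 9.5510
48.5412 17.2888 1.9274
61.8539 30.9513 3.8549 0.0000
71.9295 48.5412 7.7100 0.0000 0.0000

Δt=0.46175  u=1.32128  d=0.75684  q=0.48478  discount=0.97043
step 4 (expiry): payoffs max(K−S,0) = 71.9295 48.5412 7.7100 0.0000 0.0000
step 3: (k=3,j=0): S=41.4361, (K−S)⁺=61.8539, hold=58.7999 ⇒ V=61.8539 exercise | (k=3,j=1): S=72.3387, (K−S)⁺=30.9513, hold=27.8972 ⇒ V=30.9513 exercise | (k=3,j=2): S=126.2883, (K−S)⁺=0.0000, hold=3.8549 ⇒ V=3.8549 continue | (k=3,j=3): S=220.4731, (K−S)⁺=0.0000, hold=0.0000 ⇒ V=0.0000 continue  boundary S*=72.3387
step 2: (k=2,j=0): S=54.7488, (K−S)⁺=48.5412, hold=45.4871 ⇒ V=48.5412 exercise | (k=2,j=1): S=95.5800, (K−S)⁺=7.7100, hold=17.2888 ⇒ V=17.2888 continue | (k=2,j=2): S=166.8627, (K−S)⁺=0.0000, hold=1.9274 ⇒ V=1.9274 continue  boundary S*=54.7488
step 1: (k=1,j=0): S=72.3387, (K−S)⁺=30.9513, hold=32.4035 ⇒ V=32.4035 continue | (k=1,j=1): S=126.2883, (K−S)⁺=0.0000, hold=9.5510 ⇒ V=9.5510 continue  boundary S*=-
step 0: (k=0,j=0): S=95.5800, (K−S)⁺=7.7100, hold=20.6946 ⇒ V=20.6946 continue  boundary S*=-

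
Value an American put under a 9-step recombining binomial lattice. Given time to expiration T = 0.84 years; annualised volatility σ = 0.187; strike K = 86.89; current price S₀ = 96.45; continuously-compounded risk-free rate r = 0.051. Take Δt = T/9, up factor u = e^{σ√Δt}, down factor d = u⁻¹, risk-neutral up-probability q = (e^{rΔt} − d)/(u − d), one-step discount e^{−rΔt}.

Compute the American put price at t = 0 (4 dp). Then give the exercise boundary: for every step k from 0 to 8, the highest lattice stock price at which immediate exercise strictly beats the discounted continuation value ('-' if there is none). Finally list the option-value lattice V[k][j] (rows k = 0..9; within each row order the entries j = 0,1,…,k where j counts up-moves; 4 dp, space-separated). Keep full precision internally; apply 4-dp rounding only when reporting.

price = 1.8384
boundary = - - - - - 72.4848 76.7464 72.4848 76.7464
tree:
1.8384
2.9521 0.8573
4.6183 1.4861 0.3017
7.0072 2.5199 0.5735 0.0609
10.2577 4.1585 1.0747 0.1296 0.0000
14.4052 6.6348 1.9777 0.2755 0.0000 0.0000
18.4301 10.1436 3.5513 0.5858 0.0000 0.0000 0.0000
22.2316 14.4052 6.1608 1.2456 0.0000 0.0000 0.0000 0.0000
25.8219 18.4301 10.1436 2.6484 0.0000 0.0000 0.0000 0.0000 0.0000
29.2129 22.2316 14.4052 5.6314 0.0000 0.0000 0.0000 0.0000 0.0000 0.0000

Δt=0.09333, u=1.05879, d=0.94447, q=0.52746, disc=e^(-rΔt)=0.99525
k=9 terminal: V=max(K-S,0) → 29.2129 22.2316 14.4052 5.6314 0.0000 0.0000 0.0000 0.0000 0.0000 0.0000
k=8: j=0 S=61.0681 intr=25.8219 cont=25.4093 V=25.8219[EX]; j=1 S=68.4599 intr=18.4301 cont=18.0175 V=18.4301[EX]; j=2 S=76.7464 intr=10.1436 cont=9.7309 V=10.1436[EX]; j=3 S=86.0360 intr=0.8540 cont=2.6484 V=2.6484[hold]; j=4 S=96.4500 intr=0.0000 cont=0.0000 V=0.0000[hold]; j=5 S=108.1245 intr=0.0000 cont=0.0000 V=0.0000[hold]; j=6 S=121.2122 intr=0.0000 cont=0.0000 V=0.0000[hold]; j=7 S=135.8840 intr=0.0000 cont=0.0000 V=0.0000[hold]; j=8 S=152.3317 intr=0.0000 cont=0.0000 V=0.0000[hold]  S*(8)=76.7464
k=7: j=0 S=64.6584 intr=22.2316 cont=21.8189 V=22.2316[EX]; j=1 S=72.4848 intr=14.4052 cont=13.9925 V=14.4052[EX]; j=2 S=81.2586 intr=5.6314 cont=6.1608 V=6.1608[hold]; j=3 S=91.0943 intr=0.0000 cont=1.2456 V=1.2456[hold]; j=4 S=102.1206 intr=0.0000 cont=0.0000 V=0.0000[hold]; j=5 S=114.4815 intr=0.0000 cont=0.0000 V=0.0000[hold]; j=6 S=128.3386 intr=0.0000 cont=0.0000 V=0.0000[hold]; j=7 S=143.8730 intr=0.0000 cont=0.0000 V=0.0000[hold]  S*(7)=72.4848
k=6: j=0 S=68.4599 intr=18.4301 cont=18.0175 V=18.4301[EX]; j=1 S=76.7464 intr=10.1436 cont=10.0089 V=10.1436[EX]; j=2 S=86.0360 intr=0.8540 cont=3.5513 V=3.5513[hold]; j=3 S=96.4500 intr=0.0000 cont=0.5858 V=0.5858[hold]; j=4 S=108.1245 intr=0.0000 cont=0.0000 V=0.0000[hold]; j=5 S=121.2122 intr=0.0000 cont=0.0000 V=0.0000[hold]; j=6 S=135.8840 intr=0.0000 cont=0.0000 V=0.0000[hold]  S*(6)=76.7464
k=5: j=0 S=72.4848 intr=14.4052 cont=13.9925 V=14.4052[EX]; j=1 S=81.2586 intr=5.6314 cont=6.6348 V=6.6348[hold]; j=2 S=91.0943 intr=0.0000 cont=1.9777 V=1.9777[hold]; j=3 S=102.1206 intr=0.0000 cont=0.2755 V=0.2755[hold]; j=4 S=114.4815 intr=0.0000 cont=0.0000 V=0.0000[hold]; j=5 S=128.3386 intr=0.0000 cont=0.0000 V=0.0000[hold]  S*(5)=72.4848
k=4: j=0 S=76.7464 intr=10.1436 cont=10.2577 V=10.2577[hold]; j=1 S=86.0360 intr=0.8540 cont=4.1585 V=4.1585[hold]; j=2 S=96.4500 intr=0.0000 cont=1.0747 V=1.0747[hold]; j=3 S=108.1245 intr=0.0000 cont=0.1296 V=0.1296[hold]; j=4 S=121.2122 intr=0.0000 cont=0.0000 V=0.0000[hold]  S*(4)=-
k=3: j=0 S=81.2586 intr=5.6314 cont=7.0072 V=7.0072[hold]; j=1 S=91.0943 intr=0.0000 cont=2.5199 V=2.5199[hold]; j=2 S=102.1206 intr=0.0000 cont=0.5735 V=0.5735[hold]; j=3 S=114.4815 intr=0.0000 cont=0.0609 V=0.0609[hold]  S*(3)=-
k=2: j=0 S=86.0360 intr=0.8540 cont=4.6183 V=4.6183[hold]; j=1 S=96.4500 intr=0.0000 cont=1.4861 V=1.4861[hold]; j=2 S=108.1245 intr=0.0000 cont=0.3017 V=0.3017[hold]  S*(2)=-
k=1: j=0 S=91.0943 intr=0.0000 cont=2.9521 V=2.9521[hold]; j=1 S=102.1206 intr=0.0000 cont=0.8573 V=0.8573[hold]  S*(1)=-
k=0: j=0 S=96.4500 intr=0.0000 cont=1.8384 V=1.8384[hold]  S*(0)=-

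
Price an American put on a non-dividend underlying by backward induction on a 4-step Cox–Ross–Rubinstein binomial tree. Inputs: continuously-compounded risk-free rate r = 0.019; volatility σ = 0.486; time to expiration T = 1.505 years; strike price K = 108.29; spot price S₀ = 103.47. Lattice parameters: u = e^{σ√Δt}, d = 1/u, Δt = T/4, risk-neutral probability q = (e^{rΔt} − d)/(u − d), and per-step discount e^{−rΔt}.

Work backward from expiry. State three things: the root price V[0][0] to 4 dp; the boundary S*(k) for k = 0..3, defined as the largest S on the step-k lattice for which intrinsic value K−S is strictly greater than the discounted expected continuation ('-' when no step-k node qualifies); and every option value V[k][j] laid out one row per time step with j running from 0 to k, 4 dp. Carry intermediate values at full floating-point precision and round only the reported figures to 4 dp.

price = 25.3576
boundary = - - 57.0008 76.7976
tree:
25.3576
36.7755 11.1153
51.2892 18.7461 1.5014
65.9829 31.4924 2.6901 0.0000
76.8888 51.2892 4.8200 0.0000 0.0000

Δt=0.37625  u=1.34731  d=0.74222  q=0.43788  discount=0.99288
step 4 (expiry): payoffs max(K−S,0) = 76.8888 51.2892 4.8200 0.0000 0.0000
step 3: (k=3,j=0): S=42.3071, (K−S)⁺=65.9829, hold=65.2115 ⇒ V=65.9829 exercise | (k=3,j=1): S=76.7976, (K−S)⁺=31.4924, hold=30.7210 ⇒ V=31.4924 exercise | (k=3,j=2): S=139.4060, (K−S)⁺=0.0000, hold=2.6901 ⇒ V=2.6901 continue | (k=3,j=3): S=253.0552, (K−S)⁺=0.0000, hold=0.0000 ⇒ V=0.0000 continue  boundary S*=76.7976
step 2: (k=2,j=0): S=57.0008, (K−S)⁺=51.2892, hold=50.5179 ⇒ V=51.2892 exercise | (k=2,j=1): S=103.4700, (K−S)⁺=4.8200, hold=18.7461 ⇒ V=18.7461 continue | (k=2,j=2): S=187.8228, (K−S)⁺=0.0000, hold=1.5014 ⇒ V=1.5014 continue  boundary S*=57.0008
step 1: (k=1,j=0): S=76.7976, (K−S)⁺=31.4924, hold=36.7755 ⇒ V=36.7755 continue | (k=1,j=1): S=139.4060, (K−S)⁺=0.0000, hold=11.1153 ⇒ V=11.1153 continue  boundary S*=-
step 0: (k=0,j=0): S=103.4700, (K−S)⁺=4.8200, hold=25.3576 ⇒ V=25.3576 continue  boundary S*=-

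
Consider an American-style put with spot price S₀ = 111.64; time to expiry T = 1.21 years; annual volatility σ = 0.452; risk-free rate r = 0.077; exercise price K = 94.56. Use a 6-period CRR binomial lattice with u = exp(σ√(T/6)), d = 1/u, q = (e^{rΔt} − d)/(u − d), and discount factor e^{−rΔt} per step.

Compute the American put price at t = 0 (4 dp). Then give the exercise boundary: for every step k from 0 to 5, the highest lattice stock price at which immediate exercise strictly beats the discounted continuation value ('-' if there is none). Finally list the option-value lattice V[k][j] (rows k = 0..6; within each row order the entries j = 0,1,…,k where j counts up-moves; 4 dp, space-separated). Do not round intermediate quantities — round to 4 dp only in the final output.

Δt=0.20167  u=1.22505  d=0.81629  q=0.48771  discount=0.98459
step 6 (expiry): payoffs max(K−S,0) = 61.5308 44.9915 20.1703 0.0000 0.0000 0.0000 0.0000
step 5: (k=5,j=0): S=40.4624, (K−S)⁺=54.0976, hold=52.6405 ⇒ V=54.0976 exercise | (k=5,j=1): S=60.7238, (K−S)⁺=33.8362, hold=32.3791 ⇒ V=33.8362 exercise | (k=5,j=2): S=91.1310, (K−S)⁺=3.4290, hold=10.1738 ⇒ V=10.1738 continue | (k=5,j=3): S=136.7645, (K−S)⁺=0.0000, hold=0.0000 ⇒ V=0.0000 continue | (k=5,j=4): S=205.2487, (K−S)⁺=0.0000, hold=0.0000 ⇒ V=0.0000 continue | (k=5,j=5): S=308.0261, (K−S)⁺=0.0000, hold=0.0000 ⇒ V=0.0000 continue  boundary S*=60.7238
step 4: (k=4,j=0): S=49.5685, (K−S)⁺=44.9915, hold=43.5345 ⇒ V=44.9915 exercise | (k=4,j=1): S=74.3897, (K−S)⁺=20.1703, hold=21.9521 ⇒ V=21.9521 continue | (k=4,j=2): S=111.6400, (K−S)⁺=0.0000, hold=5.1316 ⇒ V=5.1316 continue | (k=4,j=3): S=167.5432, (K−S)⁺=0.0000, hold=0.0000 ⇒ V=0.0000 continue | (k=4,j=4): S=251.4398, (K−S)⁺=0.0000, hold=0.0000 ⇒ V=0.0000 continue  boundary S*=49.5685
step 3: (k=3,j=0): S=60.7238, (K−S)⁺=33.8362, hold=33.2348 ⇒ V=33.8362 exercise | (k=3,j=1): S=91.1310, (K−S)⁺=3.4290, hold=13.5367 ⇒ V=13.5367 continue | (k=3,j=2): S=136.7645, (K−S)⁺=0.0000, hold=2.5883 ⇒ V=2.5883 continue | (k=3,j=3): S=205.2487, (K−S)⁺=0.0000, hold=0.0000 ⇒ V=0.0000 continue  boundary S*=60.7238
step 2: (k=2,j=0): S=74.3897, (K−S)⁺=20.1703, hold=23.5670 ⇒ V=23.5670 continue | (k=2,j=1): S=111.6400, (K−S)⁺=0.0000, hold=8.0707 ⇒ V=8.0707 continue | (k=2,j=2): S=167.5432, (K−S)⁺=0.0000, hold=1.3055 ⇒ V=1.3055 continue  boundary S*=-
step 1: (k=1,j=0): S=91.1310, (K−S)⁺=3.4290, hold=15.7626 ⇒ V=15.7626 continue | (k=1,j=1): S=136.7645, (K−S)⁺=0.0000, hold=4.6977 ⇒ V=4.6977 continue  boundary S*=-
step 0: (k=0,j=0): S=111.6400, (K−S)⁺=0.0000, hold=10.2064 ⇒ V=10.2064 continue  boundary S*=-

price = 10.2064
boundary = - - - 60.7238 49.5685 60.7238
tree:
10.2064
15.7626 4.6977
23.5670 8.0707 1.3055
33.8362 13.5367 2.5883 0.0000
44.9915 21.9521 5.1316 0.0000 0.0000
54.0976 33.8362 10.1738 0.0000 0.0000 0.0000
61.5308 44.9915 20.1703 0.0000 0.0000 0.0000 0.0000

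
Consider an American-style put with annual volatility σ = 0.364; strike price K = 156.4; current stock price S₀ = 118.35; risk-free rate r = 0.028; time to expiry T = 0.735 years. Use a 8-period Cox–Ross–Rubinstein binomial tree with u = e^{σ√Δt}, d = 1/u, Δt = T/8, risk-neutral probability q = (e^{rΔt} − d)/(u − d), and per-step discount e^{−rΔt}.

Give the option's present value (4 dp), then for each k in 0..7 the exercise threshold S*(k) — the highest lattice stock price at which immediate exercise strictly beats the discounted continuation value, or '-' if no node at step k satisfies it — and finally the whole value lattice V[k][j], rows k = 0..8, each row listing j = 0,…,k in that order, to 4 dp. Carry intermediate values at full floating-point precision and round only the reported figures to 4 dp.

price = 40.7851
boundary = - - 94.9151 105.9868 94.9151 105.9868 118.3500 132.1553
tree:
40.7851
50.8378 30.2889
61.4849 39.7617 20.3547
71.4000 50.4132 28.6218 11.6527
80.2793 61.4849 38.8159 17.9102 5.0461
88.2311 71.4000 50.4132 26.6630 8.6775 1.2030
95.3522 80.2793 61.4849 38.0500 14.6695 2.3378 0.0000
101.7295 88.2311 71.4000 50.4132 24.2447 4.5432 0.0000 0.0000
107.4405 95.3522 80.2793 61.4849 38.0500 8.8290 0.0000 0.0000 0.0000

params: Δt=0.09187 u=1.11665 d=0.89554 q=0.48409 e^(-rΔt)=0.99743
t_8 payoffs: 107.4405 95.3522 80.2793 61.4849 38.0500 8.8290 0.0000 0.0000 0.0000
t_7: node(7,0) S=54.6705 payoff=101.7295 vs cont=101.3276 → 101.7295 [stop]  node(7,1) S=68.1689 payoff=88.2311 vs cont=87.8293 → 88.2311 [stop]  node(7,2) S=85.0000 payoff=71.4000 vs cont=70.9982 → 71.4000 [stop]  node(7,3) S=105.9868 payoff=50.4132 vs cont=50.0114 → 50.4132 [stop]  node(7,4) S=132.1553 payoff=24.2447 vs cont=23.8428 → 24.2447 [stop]  node(7,5) S=164.7849 payoff=0.0000 vs cont=4.5432 → 4.5432 [wait]  node(7,6) S=205.4709 payoff=0.0000 vs cont=0.0000 → 0.0000 [wait]  node(7,7) S=256.2024 payoff=0.0000 vs cont=0.0000 → 0.0000 [wait]  ⇒ S*(7)=132.1553
t_6: node(6,0) S=61.0478 payoff=95.3522 vs cont=94.9504 → 95.3522 [stop]  node(6,1) S=76.1207 payoff=80.2793 vs cont=79.8775 → 80.2793 [stop]  node(6,2) S=94.9151 payoff=61.4849 vs cont=61.0831 → 61.4849 [stop]  node(6,3) S=118.3500 payoff=38.0500 vs cont=37.6482 → 38.0500 [stop]  node(6,4) S=147.5710 payoff=8.8290 vs cont=14.6695 → 14.6695 [wait]  node(6,5) S=184.0068 payoff=0.0000 vs cont=2.3378 → 2.3378 [wait]  node(6,6) S=229.4388 payoff=0.0000 vs cont=0.0000 → 0.0000 [wait]  ⇒ S*(6)=118.3500
t_5: node(5,0) S=68.1689 payoff=88.2311 vs cont=87.8293 → 88.2311 [stop]  node(5,1) S=85.0000 payoff=71.4000 vs cont=70.9982 → 71.4000 [stop]  node(5,2) S=105.9868 payoff=50.4132 vs cont=50.0114 → 50.4132 [stop]  node(5,3) S=132.1553 payoff=24.2447 vs cont=26.6630 → 26.6630 [wait]  node(5,4) S=164.7849 payoff=0.0000 vs cont=8.6775 → 8.6775 [wait]  node(5,5) S=205.4709 payoff=0.0000 vs cont=1.2030 → 1.2030 [wait]  ⇒ S*(5)=105.9868
t_4: node(4,0) S=76.1207 payoff=80.2793 vs cont=79.8775 → 80.2793 [stop]  node(4,1) S=94.9151 payoff=61.4849 vs cont=61.0831 → 61.4849 [stop]  node(4,2) S=118.3500 payoff=38.0500 vs cont=38.8159 → 38.8159 [wait]  node(4,3) S=147.5710 payoff=8.8290 vs cont=17.9102 → 17.9102 [wait]  node(4,4) S=184.0068 payoff=0.0000 vs cont=5.0461 → 5.0461 [wait]  ⇒ S*(4)=94.9151
t_3: node(3,0) S=85.0000 payoff=71.4000 vs cont=70.9982 → 71.4000 [stop]  node(3,1) S=105.9868 payoff=50.4132 vs cont=50.3812 → 50.4132 [stop]  node(3,2) S=132.1553 payoff=24.2447 vs cont=28.6218 → 28.6218 [wait]  node(3,3) S=164.7849 payoff=0.0000 vs cont=11.6527 → 11.6527 [wait]  ⇒ S*(3)=105.9868
t_2: node(2,0) S=94.9151 payoff=61.4849 vs cont=61.0831 → 61.4849 [stop]  node(2,1) S=118.3500 payoff=38.0500 vs cont=39.7617 → 39.7617 [wait]  node(2,2) S=147.5710 payoff=8.8290 vs cont=20.3547 → 20.3547 [wait]  ⇒ S*(2)=94.9151
t_1: node(1,0) S=105.9868 payoff=50.4132 vs cont=50.8378 → 50.8378 [wait]  node(1,1) S=132.1553 payoff=24.2447 vs cont=30.2889 → 30.2889 [wait]  ⇒ S*(1)=-
t_0: node(0,0) S=118.3500 payoff=38.0500 vs cont=40.7851 → 40.7851 [wait]  ⇒ S*(0)=-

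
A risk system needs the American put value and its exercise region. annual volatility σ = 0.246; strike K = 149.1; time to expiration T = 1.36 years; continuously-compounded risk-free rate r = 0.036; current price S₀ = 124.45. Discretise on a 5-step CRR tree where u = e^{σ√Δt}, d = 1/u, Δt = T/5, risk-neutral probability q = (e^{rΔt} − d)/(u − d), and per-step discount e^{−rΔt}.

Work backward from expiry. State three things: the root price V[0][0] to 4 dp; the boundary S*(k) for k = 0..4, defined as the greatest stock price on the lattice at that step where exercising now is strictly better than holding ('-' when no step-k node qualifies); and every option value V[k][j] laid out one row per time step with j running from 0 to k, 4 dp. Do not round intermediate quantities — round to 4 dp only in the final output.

Δt=0.27200, u=1.13689, d=0.87959, q=0.50621, disc=e^(-rΔt)=0.99026
k=5 terminal: V=max(K-S,0) → 83.5761 64.4089 39.6349 7.6138 0.0000 0.0000
k=4: j=0 S=74.4935 intr=74.6065 cont=73.1536 V=74.6065[EX]; j=1 S=96.2846 intr=52.8154 cont=51.3626 V=52.8154[EX]; j=2 S=124.4500 intr=24.6500 cont=23.1971 V=24.6500[EX]; j=3 S=160.8544 intr=0.0000 cont=3.7230 V=3.7230[hold]; j=4 S=207.9080 intr=0.0000 cont=0.0000 V=0.0000[hold]  S*(4)=124.4500
k=3: j=0 S=84.6911 intr=64.4089 cont=62.9561 V=64.4089[EX]; j=1 S=109.4651 intr=39.6349 cont=38.1820 V=39.6349[EX]; j=2 S=141.4862 intr=7.6138 cont=13.9195 V=13.9195[hold]; j=3 S=182.8741 intr=0.0000 cont=1.8204 V=1.8204[hold]  S*(3)=109.4651
k=2: j=0 S=96.2846 intr=52.8154 cont=51.3626 V=52.8154[EX]; j=1 S=124.4500 intr=24.6500 cont=26.3580 V=26.3580[hold]; j=2 S=160.8544 intr=0.0000 cont=7.7188 V=7.7188[hold]  S*(2)=96.2846
k=1: j=0 S=109.4651 intr=39.6349 cont=39.0382 V=39.6349[EX]; j=1 S=141.4862 intr=7.6138 cont=16.7577 V=16.7577[hold]  S*(1)=109.4651
k=0: j=0 S=124.4500 intr=24.6500 cont=27.7808 V=27.7808[hold]  S*(0)=-

price = 27.7808
boundary = - 109.4651 96.2846 109.4651 124.4500
tree:
27.7808
39.6349 16.7577
52.8154 26.3580 7.7188
64.4089 39.6349 13.9195 1.8204
74.6065 52.8154 24.6500 3.7230 0.0000
83.5761 64.4089 39.6349 7.6138 0.0000 0.0000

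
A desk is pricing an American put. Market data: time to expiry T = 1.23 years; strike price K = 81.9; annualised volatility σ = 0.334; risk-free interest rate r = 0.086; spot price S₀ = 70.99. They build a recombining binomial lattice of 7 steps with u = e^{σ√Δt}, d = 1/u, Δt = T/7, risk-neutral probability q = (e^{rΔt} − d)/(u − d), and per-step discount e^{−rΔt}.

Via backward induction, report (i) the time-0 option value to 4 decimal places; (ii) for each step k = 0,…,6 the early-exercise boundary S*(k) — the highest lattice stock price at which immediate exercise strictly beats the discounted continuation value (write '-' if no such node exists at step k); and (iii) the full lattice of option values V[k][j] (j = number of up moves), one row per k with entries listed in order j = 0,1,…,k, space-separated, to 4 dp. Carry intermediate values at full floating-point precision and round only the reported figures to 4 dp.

price = 13.7853
boundary = - 61.7153 53.6523 61.7153 53.6523 61.7153 70.9900
tree:
13.7853
20.1847 8.2647
28.2477 13.1748 3.9611
35.2572 20.1847 7.0711 1.1978
41.3510 28.2477 12.2305 2.5018 0.0256
46.6487 35.2572 20.1847 5.2248 0.0541 0.0000
51.2542 41.3510 28.2477 10.9100 0.1144 0.0000 0.0000
55.2580 46.6487 35.2572 20.1847 0.2415 0.0000 0.0000 0.0000

Δt=0.17571, u=1.15028, d=0.86935, q=0.51925, disc=e^(-rΔt)=0.98500
k=7 terminal: V=max(K-S,0) → 55.2580 46.6487 35.2572 20.1847 0.2415 0.0000 0.0000 0.0000
k=6: j=0 S=30.6458 intr=51.2542 cont=50.0259 V=51.2542[EX]; j=1 S=40.5490 intr=41.3510 cont=40.1227 V=41.3510[EX]; j=2 S=53.6523 intr=28.2477 cont=27.0194 V=28.2477[EX]; j=3 S=70.9900 intr=10.9100 cont=9.6817 V=10.9100[EX]; j=4 S=93.9303 intr=0.0000 cont=0.1144 V=0.1144[hold]; j=5 S=124.2838 intr=0.0000 cont=0.0000 V=0.0000[hold]; j=6 S=164.4459 intr=0.0000 cont=0.0000 V=0.0000[hold]  S*(6)=70.9900
k=5: j=0 S=35.2513 intr=46.6487 cont=45.4203 V=46.6487[EX]; j=1 S=46.6428 intr=35.2572 cont=34.0289 V=35.2572[EX]; j=2 S=61.7153 intr=20.1847 cont=18.9564 V=20.1847[EX]; j=3 S=81.6585 intr=0.2415 cont=5.2248 V=5.2248[hold]; j=4 S=108.0463 intr=0.0000 cont=0.0541 V=0.0541[hold]; j=5 S=142.9614 intr=0.0000 cont=0.0000 V=0.0000[hold]  S*(5)=61.7153
k=4: j=0 S=40.5490 intr=41.3510 cont=40.1227 V=41.3510[EX]; j=1 S=53.6523 intr=28.2477 cont=27.0194 V=28.2477[EX]; j=2 S=70.9900 intr=10.9100 cont=12.2305 V=12.2305[hold]; j=3 S=93.9303 intr=0.0000 cont=2.5018 V=2.5018[hold]; j=4 S=124.2838 intr=0.0000 cont=0.0256 V=0.0256[hold]  S*(4)=53.6523
k=3: j=0 S=46.6428 intr=35.2572 cont=34.0289 V=35.2572[EX]; j=1 S=61.7153 intr=20.1847 cont=19.6317 V=20.1847[EX]; j=2 S=81.6585 intr=0.2415 cont=7.0711 V=7.0711[hold]; j=3 S=108.0463 intr=0.0000 cont=1.1978 V=1.1978[hold]  S*(3)=61.7153
k=2: j=0 S=53.6523 intr=28.2477 cont=27.0194 V=28.2477[EX]; j=1 S=70.9900 intr=10.9100 cont=13.1748 V=13.1748[hold]; j=2 S=93.9303 intr=0.0000 cont=3.9611 V=3.9611[hold]  S*(2)=53.6523
k=1: j=0 S=61.7153 intr=20.1847 cont=20.1148 V=20.1847[EX]; j=1 S=81.6585 intr=0.2415 cont=8.2647 V=8.2647[hold]  S*(1)=61.7153
k=0: j=0 S=70.9900 intr=10.9100 cont=13.7853 V=13.7853[hold]  S*(0)=-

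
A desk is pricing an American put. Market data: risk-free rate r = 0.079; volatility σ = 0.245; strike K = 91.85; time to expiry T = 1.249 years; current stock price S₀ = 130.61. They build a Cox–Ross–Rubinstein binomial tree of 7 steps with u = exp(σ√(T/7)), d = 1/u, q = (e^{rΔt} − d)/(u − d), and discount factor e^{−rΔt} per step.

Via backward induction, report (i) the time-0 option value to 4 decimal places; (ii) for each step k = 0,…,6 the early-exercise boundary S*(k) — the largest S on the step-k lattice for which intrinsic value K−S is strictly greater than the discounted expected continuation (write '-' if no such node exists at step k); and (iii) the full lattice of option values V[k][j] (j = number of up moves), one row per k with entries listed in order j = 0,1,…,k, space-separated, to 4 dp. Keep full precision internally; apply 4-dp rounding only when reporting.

Δt=0.17843  u=1.10903  d=0.90169  q=0.54261  discount=0.98600
step 7 (expiry): payoffs max(K−S,0) = 28.5563 14.0014 0.0000 0.0000 0.0000 0.0000 0.0000 0.0000
step 6: (k=6,j=0): S=70.1949, (K−S)⁺=21.6551, hold=20.3695 ⇒ V=21.6551 exercise | (k=6,j=1): S=86.3368, (K−S)⁺=5.5132, hold=6.3144 ⇒ V=6.3144 continue | (k=6,j=2): S=106.1906, (K−S)⁺=0.0000, hold=0.0000 ⇒ V=0.0000 continue | (k=6,j=3): S=130.6100, (K−S)⁺=0.0000, hold=0.0000 ⇒ V=0.0000 continue | (k=6,j=4): S=160.6448, (K−S)⁺=0.0000, hold=0.0000 ⇒ V=0.0000 continue | (k=6,j=5): S=197.5863, (K−S)⁺=0.0000, hold=0.0000 ⇒ V=0.0000 continue | (k=6,j=6): S=243.0229, (K−S)⁺=0.0000, hold=0.0000 ⇒ V=0.0000 continue  boundary S*=70.1949
step 5: (k=5,j=0): S=77.8486, (K−S)⁺=14.0014, hold=13.1444 ⇒ V=14.0014 exercise | (k=5,j=1): S=95.7505, (K−S)⁺=0.0000, hold=2.8477 ⇒ V=2.8477 continue | (k=5,j=2): S=117.7691, (K−S)⁺=0.0000, hold=0.0000 ⇒ V=0.0000 continue | (k=5,j=3): S=144.8510, (K−S)⁺=0.0000, hold=0.0000 ⇒ V=0.0000 continue | (k=5,j=4): S=178.1607, (K−S)⁺=0.0000, hold=0.0000 ⇒ V=0.0000 continue | (k=5,j=5): S=219.1301, (K−S)⁺=0.0000, hold=0.0000 ⇒ V=0.0000 continue  boundary S*=77.8486
step 4: (k=4,j=0): S=86.3368, (K−S)⁺=5.5132, hold=7.8380 ⇒ V=7.8380 continue | (k=4,j=1): S=106.1906, (K−S)⁺=0.0000, hold=1.2843 ⇒ V=1.2843 continue | (k=4,j=2): S=130.6100, (K−S)⁺=0.0000, hold=0.0000 ⇒ V=0.0000 continue | (k=4,j=3): S=160.6448, (K−S)⁺=0.0000, hold=0.0000 ⇒ V=0.0000 continue | (k=4,j=4): S=197.5863, (K−S)⁺=0.0000, hold=0.0000 ⇒ V=0.0000 continue  boundary S*=-
step 3: (k=3,j=0): S=95.7505, (K−S)⁺=0.0000, hold=4.2219 ⇒ V=4.2219 continue | (k=3,j=1): S=117.7691, (K−S)⁺=0.0000, hold=0.5792 ⇒ V=0.5792 continue | (k=3,j=2): S=144.8510, (K−S)⁺=0.0000, hold=0.0000 ⇒ V=0.0000 continue | (k=3,j=3): S=178.1607, (K−S)⁺=0.0000, hold=0.0000 ⇒ V=0.0000 continue  boundary S*=-
step 2: (k=2,j=0): S=106.1906, (K−S)⁺=0.0000, hold=2.2139 ⇒ V=2.2139 continue | (k=2,j=1): S=130.6100, (K−S)⁺=0.0000, hold=0.2612 ⇒ V=0.2612 continue | (k=2,j=2): S=160.6448, (K−S)⁺=0.0000, hold=0.0000 ⇒ V=0.0000 continue  boundary S*=-
step 1: (k=1,j=0): S=117.7691, (K−S)⁺=0.0000, hold=1.1382 ⇒ V=1.1382 continue | (k=1,j=1): S=144.8510, (K−S)⁺=0.0000, hold=0.1178 ⇒ V=0.1178 continue  boundary S*=-
step 0: (k=0,j=0): S=130.6100, (K−S)⁺=0.0000, hold=0.5763 ⇒ V=0.5763 continue  boundary S*=-

price = 0.5763
boundary = - - - - - 77.8486 70.1949
tree:
0.5763
1.1382 0.1178
2.2139 0.2612 0.0000
4.2219 0.5792 0.0000 0.0000
7.8380 1.2843 0.0000 0.0000 0.0000
14.0014 2.8477 0.0000 0.0000 0.0000 0.0000
21.6551 6.3144 0.0000 0.0000 0.0000 0.0000 0.0000
28.5563 14.0014 0.0000 0.0000 0.0000 0.0000 0.0000 0.0000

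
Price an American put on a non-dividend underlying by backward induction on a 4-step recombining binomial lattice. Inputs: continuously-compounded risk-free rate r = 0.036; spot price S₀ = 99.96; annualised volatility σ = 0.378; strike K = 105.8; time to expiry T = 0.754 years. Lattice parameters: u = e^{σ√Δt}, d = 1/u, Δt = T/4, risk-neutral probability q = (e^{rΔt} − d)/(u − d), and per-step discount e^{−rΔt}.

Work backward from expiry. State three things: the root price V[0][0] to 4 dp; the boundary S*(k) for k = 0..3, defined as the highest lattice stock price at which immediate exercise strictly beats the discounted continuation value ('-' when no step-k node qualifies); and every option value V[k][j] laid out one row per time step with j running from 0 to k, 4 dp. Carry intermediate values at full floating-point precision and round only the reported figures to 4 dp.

price = 15.4271
boundary = - - 71.9910 84.8305
tree:
15.4271
23.3197 7.0860
33.8090 12.2743 1.5596
44.7052 20.9695 3.0179 0.0000
53.9523 33.8090 5.8400 0.0000 0.0000

Δt=0.18850, u=1.17835, d=0.84864, q=0.47972, disc=e^(-rΔt)=0.99324
k=4 terminal: V=max(K-S,0) → 53.9523 33.8090 5.8400 0.0000 0.0000
k=3: j=0 S=61.0948 intr=44.7052 cont=43.9897 V=44.7052[EX]; j=1 S=84.8305 intr=20.9695 cont=20.2539 V=20.9695[EX]; j=2 S=117.7878 intr=0.0000 cont=3.0179 V=3.0179[hold]; j=3 S=163.5493 intr=0.0000 cont=0.0000 V=0.0000[hold]  S*(3)=84.8305
k=2: j=0 S=71.9910 intr=33.8090 cont=33.0935 V=33.8090[EX]; j=1 S=99.9600 intr=5.8400 cont=12.2743 V=12.2743[hold]; j=2 S=138.7952 intr=0.0000 cont=1.5596 V=1.5596[hold]  S*(2)=71.9910
k=1: j=0 S=84.8305 intr=20.9695 cont=23.3197 V=23.3197[hold]; j=1 S=117.7878 intr=0.0000 cont=7.0860 V=7.0860[hold]  S*(1)=-
k=0: j=0 S=99.9600 intr=5.8400 cont=15.4271 V=15.4271[hold]  S*(0)=-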